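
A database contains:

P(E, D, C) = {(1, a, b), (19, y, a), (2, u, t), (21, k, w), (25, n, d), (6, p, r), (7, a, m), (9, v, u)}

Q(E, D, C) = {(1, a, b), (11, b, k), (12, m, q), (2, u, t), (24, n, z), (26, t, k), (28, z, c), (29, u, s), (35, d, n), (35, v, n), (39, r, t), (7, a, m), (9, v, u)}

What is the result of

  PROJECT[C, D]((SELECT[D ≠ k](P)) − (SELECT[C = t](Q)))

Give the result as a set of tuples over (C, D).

{(a, y), (b, a), (d, n), (m, a), (r, p), (u, v)}

σ[D ≠ k]: keep tuples satisfying D ≠ k → {(1, a, b), (19, y, a), (2, u, t), (25, n, d), (6, p, r), (7, a, m), (9, v, u)}
σ[C = t]: keep tuples satisfying C = t → {(2, u, t), (39, r, t)}
Taking the difference: {(1, a, b), (19, y, a), (25, n, d), (6, p, r), (7, a, m), (9, v, u)}
π_{C, D} gives {(a, y), (b, a), (d, n), (m, a), (r, p), (u, v)}.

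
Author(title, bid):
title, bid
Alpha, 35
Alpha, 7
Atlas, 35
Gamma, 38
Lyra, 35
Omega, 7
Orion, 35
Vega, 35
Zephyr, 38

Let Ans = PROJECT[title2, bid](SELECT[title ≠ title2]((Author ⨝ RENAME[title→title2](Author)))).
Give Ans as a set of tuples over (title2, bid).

{(Alpha, 35), (Alpha, 7), (Atlas, 35), (Gamma, 38), (Lyra, 35), (Omega, 7), (Orion, 35), (Vega, 35), (Zephyr, 38)}

ρ[title→title2]: schema becomes (title2, bid); tuples unchanged.
Joining Author and RENAME[title→title2](Author) on bid yields {(Alpha, 35, Alpha), (Alpha, 35, Atlas), (Alpha, 35, Lyra), (Alpha, 35, Orion), (Alpha, 35, Vega), (Alpha, 7, Alpha), (Alpha, 7, Omega), (Atlas, 35, Alpha), (Atlas, 35, Atlas), (Atlas, 35, Lyra), (Atlas, 35, Orion), (Atlas, 35, Vega), (Gamma, 38, Gamma), (Gamma, 38, Zephyr), (Lyra, 35, Alpha), (Lyra, 35, Atlas), (Lyra, 35, Lyra), (Lyra, 35, Orion), (Lyra, 35, Vega), (Omega, 7, Alpha), (Omega, 7, Omega), (Orion, 35, Alpha), (Orion, 35, Atlas), (Orion, 35, Lyra), (Orion, 35, Orion), (Orion, 35, Vega), (Vega, 35, Alpha), (Vega, 35, Atlas), (Vega, 35, Lyra), (Vega, 35, Orion), (Vega, 35, Vega), (Zephyr, 38, Gamma), (Zephyr, 38, Zephyr)}.
Apply σ_{title ≠ title2}; surviving tuples: {(Alpha, 35, Atlas), (Alpha, 35, Lyra), (Alpha, 35, Orion), (Alpha, 35, Vega), (Alpha, 7, Omega), (Atlas, 35, Alpha), (Atlas, 35, Lyra), (Atlas, 35, Orion), (Atlas, 35, Vega), (Gamma, 38, Zephyr), (Lyra, 35, Alpha), (Lyra, 35, Atlas), (Lyra, 35, Orion), (Lyra, 35, Vega), (Omega, 7, Alpha), (Orion, 35, Alpha), (Orion, 35, Atlas), (Orion, 35, Lyra), (Orion, 35, Vega), (Vega, 35, Alpha), (Vega, 35, Atlas), (Vega, 35, Lyra), (Vega, 35, Orion), (Zephyr, 38, Gamma)}
π_{title2, bid} gives {(Alpha, 35), (Alpha, 7), (Atlas, 35), (Gamma, 38), (Lyra, 35), (Omega, 7), (Orion, 35), (Vega, 35), (Zephyr, 38)} (15 duplicate(s) eliminated).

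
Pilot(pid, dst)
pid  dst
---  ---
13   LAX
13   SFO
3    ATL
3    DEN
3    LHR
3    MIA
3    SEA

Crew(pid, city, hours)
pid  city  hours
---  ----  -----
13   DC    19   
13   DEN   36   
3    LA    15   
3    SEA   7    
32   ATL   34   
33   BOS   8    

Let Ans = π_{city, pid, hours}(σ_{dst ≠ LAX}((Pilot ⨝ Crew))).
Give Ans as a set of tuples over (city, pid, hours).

{(DC, 13, 19), (DEN, 13, 36), (LA, 3, 15), (SEA, 3, 7)}

Pilot ⋈ Crew (natural join on pid): {(13, LAX, DC, 19), (13, LAX, DEN, 36), (13, SFO, DC, 19), (13, SFO, DEN, 36), (3, ATL, LA, 15), (3, ATL, SEA, 7), (3, DEN, LA, 15), (3, DEN, SEA, 7), (3, LHR, LA, 15), (3, LHR, SEA, 7), (3, MIA, LA, 15), (3, MIA, SEA, 7), (3, SEA, LA, 15), (3, SEA, SEA, 7)}
Selection dst ≠ LAX: {(13, SFO, DC, 19), (13, SFO, DEN, 36), (3, ATL, LA, 15), (3, ATL, SEA, 7), (3, DEN, LA, 15), (3, DEN, SEA, 7), (3, LHR, LA, 15), (3, LHR, SEA, 7), (3, MIA, LA, 15), (3, MIA, SEA, 7), (3, SEA, LA, 15), (3, SEA, SEA, 7)}
Projecting to city, pid, hours (8 duplicate(s) eliminated): {(DC, 13, 19), (DEN, 13, 36), (LA, 3, 15), (SEA, 3, 7)}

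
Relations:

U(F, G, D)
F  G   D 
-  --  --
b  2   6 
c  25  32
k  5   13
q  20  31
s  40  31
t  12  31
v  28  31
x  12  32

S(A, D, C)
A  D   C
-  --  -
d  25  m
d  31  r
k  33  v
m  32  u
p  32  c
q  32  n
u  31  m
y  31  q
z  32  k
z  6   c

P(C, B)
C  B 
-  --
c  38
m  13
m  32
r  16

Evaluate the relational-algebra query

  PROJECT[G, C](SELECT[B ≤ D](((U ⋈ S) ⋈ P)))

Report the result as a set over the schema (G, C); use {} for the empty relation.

{(12, m), (12, r), (20, m), (20, r), (28, m), (28, r), (40, m), (40, r)}

Natural join on D: {(b, 2, 6, z, c), (c, 25, 32, m, u), (c, 25, 32, p, c), (c, 25, 32, q, n), (c, 25, 32, z, k), (q, 20, 31, d, r), (q, 20, 31, u, m), (q, 20, 31, y, q), (s, 40, 31, d, r), (s, 40, 31, u, m), (s, 40, 31, y, q), (t, 12, 31, d, r), (t, 12, 31, u, m), (t, 12, 31, y, q), (v, 28, 31, d, r), (v, 28, 31, u, m), (v, 28, 31, y, q), (x, 12, 32, m, u), (x, 12, 32, p, c), (x, 12, 32, q, n), (x, 12, 32, z, k)}
Natural join on C: {(b, 2, 6, z, c, 38), (c, 25, 32, p, c, 38), (q, 20, 31, d, r, 16), (q, 20, 31, u, m, 13), (q, 20, 31, u, m, 32), (s, 40, 31, d, r, 16), (s, 40, 31, u, m, 13), (s, 40, 31, u, m, 32), (t, 12, 31, d, r, 16), (t, 12, 31, u, m, 13), (t, 12, 31, u, m, 32), (v, 28, 31, d, r, 16), (v, 28, 31, u, m, 13), (v, 28, 31, u, m, 32), (x, 12, 32, p, c, 38)}
Selection B ≤ D: {(q, 20, 31, d, r, 16), (q, 20, 31, u, m, 13), (s, 40, 31, d, r, 16), (s, 40, 31, u, m, 13), (t, 12, 31, d, r, 16), (t, 12, 31, u, m, 13), (v, 28, 31, d, r, 16), (v, 28, 31, u, m, 13)}
π[G, C]: project onto (G, C) → {(12, m), (12, r), (20, m), (20, r), (28, m), (28, r), (40, m), (40, r)}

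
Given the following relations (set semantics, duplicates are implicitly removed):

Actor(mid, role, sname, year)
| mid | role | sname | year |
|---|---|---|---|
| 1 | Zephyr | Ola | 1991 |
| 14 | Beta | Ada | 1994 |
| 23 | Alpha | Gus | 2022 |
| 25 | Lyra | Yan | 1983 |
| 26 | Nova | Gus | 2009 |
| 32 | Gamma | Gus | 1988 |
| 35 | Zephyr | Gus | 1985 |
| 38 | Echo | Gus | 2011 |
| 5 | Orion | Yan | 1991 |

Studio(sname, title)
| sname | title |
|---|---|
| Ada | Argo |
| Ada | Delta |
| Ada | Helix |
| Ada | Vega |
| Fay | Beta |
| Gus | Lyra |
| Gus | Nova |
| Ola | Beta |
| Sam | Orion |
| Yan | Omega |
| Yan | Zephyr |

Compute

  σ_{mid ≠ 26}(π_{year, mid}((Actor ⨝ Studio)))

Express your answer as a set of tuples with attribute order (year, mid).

{(1983, 25), (1985, 35), (1988, 32), (1991, 1), (1991, 5), (1994, 14), (2011, 38), (2022, 23)}

Joining Actor and Studio on sname yields {(1, Zephyr, Ola, 1991, Beta), (14, Beta, Ada, 1994, Argo), (14, Beta, Ada, 1994, Delta), (14, Beta, Ada, 1994, Helix), (14, Beta, Ada, 1994, Vega), (23, Alpha, Gus, 2022, Lyra), (23, Alpha, Gus, 2022, Nova), (25, Lyra, Yan, 1983, Omega), (25, Lyra, Yan, 1983, Zephyr), (26, Nova, Gus, 2009, Lyra), (26, Nova, Gus, 2009, Nova), (32, Gamma, Gus, 1988, Lyra), (32, Gamma, Gus, 1988, Nova), (35, Zephyr, Gus, 1985, Lyra), (35, Zephyr, Gus, 1985, Nova), (38, Echo, Gus, 2011, Lyra), (38, Echo, Gus, 2011, Nova), (5, Orion, Yan, 1991, Omega), (5, Orion, Yan, 1991, Zephyr)}.
π[year, mid]: project onto (year, mid) (10 duplicate(s) eliminated) → {(1983, 25), (1985, 35), (1988, 32), (1991, 1), (1991, 5), (1994, 14), (2009, 26), (2011, 38), (2022, 23)}
σ[mid ≠ 26]: keep tuples satisfying mid ≠ 26 → {(1983, 25), (1985, 35), (1988, 32), (1991, 1), (1991, 5), (1994, 14), (2011, 38), (2022, 23)}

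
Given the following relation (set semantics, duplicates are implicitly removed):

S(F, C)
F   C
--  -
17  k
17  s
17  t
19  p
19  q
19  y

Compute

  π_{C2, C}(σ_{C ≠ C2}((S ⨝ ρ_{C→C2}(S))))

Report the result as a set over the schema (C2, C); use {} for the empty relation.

ρ[C→C2]: schema becomes (F, C2); tuples unchanged.
S ⋈ ρ_{C→C2}(S) (natural join on F): {(17, k, k), (17, k, s), (17, k, t), (17, s, k), (17, s, s), (17, s, t), (17, t, k), (17, t, s), (17, t, t), (19, p, p), (19, p, q), (19, p, y), (19, q, p), (19, q, q), (19, q, y), (19, y, p), (19, y, q), (19, y, y)}
Apply σ_{C ≠ C2}; surviving tuples: {(17, k, s), (17, k, t), (17, s, k), (17, s, t), (17, t, k), (17, t, s), (19, p, q), (19, p, y), (19, q, p), (19, q, y), (19, y, p), (19, y, q)}
π_{C2, C} gives {(k, s), (k, t), (p, q), (p, y), (q, p), (q, y), (s, k), (s, t), (t, k), (t, s), (y, p), (y, q)}.

{(k, s), (k, t), (p, q), (p, y), (q, p), (q, y), (s, k), (s, t), (t, k), (t, s), (y, p), (y, q)}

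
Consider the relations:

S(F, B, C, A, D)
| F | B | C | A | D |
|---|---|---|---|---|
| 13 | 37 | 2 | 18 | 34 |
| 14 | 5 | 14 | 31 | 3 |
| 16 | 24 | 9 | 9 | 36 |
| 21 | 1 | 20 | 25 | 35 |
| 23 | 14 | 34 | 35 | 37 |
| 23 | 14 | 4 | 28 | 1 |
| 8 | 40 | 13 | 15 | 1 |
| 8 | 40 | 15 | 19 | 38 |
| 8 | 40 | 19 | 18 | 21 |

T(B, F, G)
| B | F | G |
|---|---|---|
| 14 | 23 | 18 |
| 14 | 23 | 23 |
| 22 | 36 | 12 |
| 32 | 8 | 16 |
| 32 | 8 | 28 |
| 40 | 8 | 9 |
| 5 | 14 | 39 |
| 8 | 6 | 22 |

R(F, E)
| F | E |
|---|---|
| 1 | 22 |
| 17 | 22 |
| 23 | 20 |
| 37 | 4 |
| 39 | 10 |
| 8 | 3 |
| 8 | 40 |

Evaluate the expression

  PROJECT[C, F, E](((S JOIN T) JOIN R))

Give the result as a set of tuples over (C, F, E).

{(13, 8, 3), (13, 8, 40), (15, 8, 3), (15, 8, 40), (19, 8, 3), (19, 8, 40), (34, 23, 20), (4, 23, 20)}

Joining S and T on F, B yields {(14, 5, 14, 31, 3, 39), (23, 14, 34, 35, 37, 18), (23, 14, 34, 35, 37, 23), (23, 14, 4, 28, 1, 18), (23, 14, 4, 28, 1, 23), (8, 40, 13, 15, 1, 9), (8, 40, 15, 19, 38, 9), (8, 40, 19, 18, 21, 9)}.
Joining (S JOIN T) and R on F yields {(23, 14, 34, 35, 37, 18, 20), (23, 14, 34, 35, 37, 23, 20), (23, 14, 4, 28, 1, 18, 20), (23, 14, 4, 28, 1, 23, 20), (8, 40, 13, 15, 1, 9, 3), (8, 40, 13, 15, 1, 9, 40), (8, 40, 15, 19, 38, 9, 3), (8, 40, 15, 19, 38, 9, 40), (8, 40, 19, 18, 21, 9, 3), (8, 40, 19, 18, 21, 9, 40)}.
Keep only column(s) C, F, E (2 duplicate(s) eliminated): {(13, 8, 3), (13, 8, 40), (15, 8, 3), (15, 8, 40), (19, 8, 3), (19, 8, 40), (34, 23, 20), (4, 23, 20)}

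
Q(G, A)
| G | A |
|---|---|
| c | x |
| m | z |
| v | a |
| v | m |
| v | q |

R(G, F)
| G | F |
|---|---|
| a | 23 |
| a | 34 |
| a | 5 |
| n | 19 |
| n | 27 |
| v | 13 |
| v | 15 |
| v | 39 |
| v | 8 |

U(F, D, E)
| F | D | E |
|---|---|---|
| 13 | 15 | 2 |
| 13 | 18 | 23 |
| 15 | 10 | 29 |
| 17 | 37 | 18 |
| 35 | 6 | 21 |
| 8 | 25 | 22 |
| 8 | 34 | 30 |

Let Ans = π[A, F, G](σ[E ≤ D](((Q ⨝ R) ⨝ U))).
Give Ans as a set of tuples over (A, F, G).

Joining Q and R on G yields {(v, a, 13), (v, a, 15), (v, a, 39), (v, a, 8), (v, m, 13), (v, m, 15), (v, m, 39), (v, m, 8), (v, q, 13), (v, q, 15), (v, q, 39), (v, q, 8)}.
Joining (Q ⨝ R) and U on F yields {(v, a, 13, 15, 2), (v, a, 13, 18, 23), (v, a, 15, 10, 29), (v, a, 8, 25, 22), (v, a, 8, 34, 30), (v, m, 13, 15, 2), (v, m, 13, 18, 23), (v, m, 15, 10, 29), (v, m, 8, 25, 22), (v, m, 8, 34, 30), (v, q, 13, 15, 2), (v, q, 13, 18, 23), (v, q, 15, 10, 29), (v, q, 8, 25, 22), (v, q, 8, 34, 30)}.
Selection E ≤ D: {(v, a, 13, 15, 2), (v, a, 8, 25, 22), (v, a, 8, 34, 30), (v, m, 13, 15, 2), (v, m, 8, 25, 22), (v, m, 8, 34, 30), (v, q, 13, 15, 2), (v, q, 8, 25, 22), (v, q, 8, 34, 30)}
Keep only column(s) A, F, G (3 duplicate(s) eliminated): {(a, 13, v), (a, 8, v), (m, 13, v), (m, 8, v), (q, 13, v), (q, 8, v)}

{(a, 13, v), (a, 8, v), (m, 13, v), (m, 8, v), (q, 13, v), (q, 8, v)}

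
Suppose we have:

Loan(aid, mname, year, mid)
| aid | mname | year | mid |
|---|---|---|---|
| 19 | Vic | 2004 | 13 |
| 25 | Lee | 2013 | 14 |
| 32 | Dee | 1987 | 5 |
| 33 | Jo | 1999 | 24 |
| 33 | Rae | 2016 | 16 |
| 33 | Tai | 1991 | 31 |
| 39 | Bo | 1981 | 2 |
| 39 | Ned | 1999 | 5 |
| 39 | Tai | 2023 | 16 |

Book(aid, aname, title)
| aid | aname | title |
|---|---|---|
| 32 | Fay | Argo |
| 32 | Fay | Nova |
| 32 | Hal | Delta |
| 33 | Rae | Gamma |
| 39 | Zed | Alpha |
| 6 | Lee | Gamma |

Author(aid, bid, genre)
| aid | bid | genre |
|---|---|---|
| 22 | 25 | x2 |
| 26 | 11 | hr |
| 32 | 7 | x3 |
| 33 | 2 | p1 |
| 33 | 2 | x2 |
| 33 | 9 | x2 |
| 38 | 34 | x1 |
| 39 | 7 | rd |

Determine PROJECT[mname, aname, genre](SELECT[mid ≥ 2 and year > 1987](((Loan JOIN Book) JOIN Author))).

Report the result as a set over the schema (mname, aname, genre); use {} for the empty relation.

Natural join on aid: {(32, Dee, 1987, 5, Fay, Argo), (32, Dee, 1987, 5, Fay, Nova), (32, Dee, 1987, 5, Hal, Delta), (33, Jo, 1999, 24, Rae, Gamma), (33, Rae, 2016, 16, Rae, Gamma), (33, Tai, 1991, 31, Rae, Gamma), (39, Bo, 1981, 2, Zed, Alpha), (39, Ned, 1999, 5, Zed, Alpha), (39, Tai, 2023, 16, Zed, Alpha)}
Natural join on aid: {(32, Dee, 1987, 5, Fay, Argo, 7, x3), (32, Dee, 1987, 5, Fay, Nova, 7, x3), (32, Dee, 1987, 5, Hal, Delta, 7, x3), (33, Jo, 1999, 24, Rae, Gamma, 2, p1), (33, Jo, 1999, 24, Rae, Gamma, 2, x2), (33, Jo, 1999, 24, Rae, Gamma, 9, x2), (33, Rae, 2016, 16, Rae, Gamma, 2, p1), (33, Rae, 2016, 16, Rae, Gamma, 2, x2), (33, Rae, 2016, 16, Rae, Gamma, 9, x2), (33, Tai, 1991, 31, Rae, Gamma, 2, p1), (33, Tai, 1991, 31, Rae, Gamma, 2, x2), (33, Tai, 1991, 31, Rae, Gamma, 9, x2), (39, Bo, 1981, 2, Zed, Alpha, 7, rd), (39, Ned, 1999, 5, Zed, Alpha, 7, rd), (39, Tai, 2023, 16, Zed, Alpha, 7, rd)}
Apply σ_{mid ≥ 2 and year > 1987}; surviving tuples: {(33, Jo, 1999, 24, Rae, Gamma, 2, p1), (33, Jo, 1999, 24, Rae, Gamma, 2, x2), (33, Jo, 1999, 24, Rae, Gamma, 9, x2), (33, Rae, 2016, 16, Rae, Gamma, 2, p1), (33, Rae, 2016, 16, Rae, Gamma, 2, x2), (33, Rae, 2016, 16, Rae, Gamma, 9, x2), (33, Tai, 1991, 31, Rae, Gamma, 2, p1), (33, Tai, 1991, 31, Rae, Gamma, 2, x2), (33, Tai, 1991, 31, Rae, Gamma, 9, x2), (39, Ned, 1999, 5, Zed, Alpha, 7, rd), (39, Tai, 2023, 16, Zed, Alpha, 7, rd)}
Keep only column(s) mname, aname, genre (3 duplicate(s) eliminated): {(Jo, Rae, p1), (Jo, Rae, x2), (Ned, Zed, rd), (Rae, Rae, p1), (Rae, Rae, x2), (Tai, Rae, p1), (Tai, Rae, x2), (Tai, Zed, rd)}

{(Jo, Rae, p1), (Jo, Rae, x2), (Ned, Zed, rd), (Rae, Rae, p1), (Rae, Rae, x2), (Tai, Rae, p1), (Tai, Rae, x2), (Tai, Zed, rd)}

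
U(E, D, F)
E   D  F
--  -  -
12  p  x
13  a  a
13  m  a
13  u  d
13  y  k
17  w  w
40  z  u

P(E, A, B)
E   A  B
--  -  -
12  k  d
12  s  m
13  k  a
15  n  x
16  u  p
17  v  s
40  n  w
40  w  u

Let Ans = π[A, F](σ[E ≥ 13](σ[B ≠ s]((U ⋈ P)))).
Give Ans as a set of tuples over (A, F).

Natural join on E: {(12, p, x, k, d), (12, p, x, s, m), (13, a, a, k, a), (13, m, a, k, a), (13, u, d, k, a), (13, y, k, k, a), (17, w, w, v, s), (40, z, u, n, w), (40, z, u, w, u)}
Selection B ≠ s: {(12, p, x, k, d), (12, p, x, s, m), (13, a, a, k, a), (13, m, a, k, a), (13, u, d, k, a), (13, y, k, k, a), (40, z, u, n, w), (40, z, u, w, u)}
Selection E ≥ 13: {(13, a, a, k, a), (13, m, a, k, a), (13, u, d, k, a), (13, y, k, k, a), (40, z, u, n, w), (40, z, u, w, u)}
π_{A, F} gives {(k, a), (k, d), (k, k), (n, u), (w, u)} (1 duplicate(s) eliminated).

{(k, a), (k, d), (k, k), (n, u), (w, u)}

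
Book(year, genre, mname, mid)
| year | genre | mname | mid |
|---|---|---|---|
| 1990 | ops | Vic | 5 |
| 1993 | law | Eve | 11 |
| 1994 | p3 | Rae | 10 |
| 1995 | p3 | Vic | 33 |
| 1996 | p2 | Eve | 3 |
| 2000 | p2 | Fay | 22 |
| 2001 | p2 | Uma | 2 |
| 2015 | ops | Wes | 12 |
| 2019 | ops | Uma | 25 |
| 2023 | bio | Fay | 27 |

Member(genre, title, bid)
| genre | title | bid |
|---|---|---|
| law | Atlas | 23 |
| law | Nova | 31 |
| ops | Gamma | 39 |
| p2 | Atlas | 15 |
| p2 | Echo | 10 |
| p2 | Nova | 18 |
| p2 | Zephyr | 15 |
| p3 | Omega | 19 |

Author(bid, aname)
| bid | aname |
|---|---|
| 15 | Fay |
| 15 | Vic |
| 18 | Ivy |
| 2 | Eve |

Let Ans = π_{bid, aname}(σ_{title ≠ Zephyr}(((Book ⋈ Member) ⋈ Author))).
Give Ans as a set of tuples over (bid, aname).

{(15, Fay), (15, Vic), (18, Ivy)}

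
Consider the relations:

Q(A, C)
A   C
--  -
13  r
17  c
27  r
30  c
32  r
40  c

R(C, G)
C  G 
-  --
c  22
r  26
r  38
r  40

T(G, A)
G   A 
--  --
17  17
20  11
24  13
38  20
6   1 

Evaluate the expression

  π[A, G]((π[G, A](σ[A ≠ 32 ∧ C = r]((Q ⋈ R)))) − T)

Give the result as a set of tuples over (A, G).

{(13, 26), (13, 38), (13, 40), (27, 26), (27, 38), (27, 40)}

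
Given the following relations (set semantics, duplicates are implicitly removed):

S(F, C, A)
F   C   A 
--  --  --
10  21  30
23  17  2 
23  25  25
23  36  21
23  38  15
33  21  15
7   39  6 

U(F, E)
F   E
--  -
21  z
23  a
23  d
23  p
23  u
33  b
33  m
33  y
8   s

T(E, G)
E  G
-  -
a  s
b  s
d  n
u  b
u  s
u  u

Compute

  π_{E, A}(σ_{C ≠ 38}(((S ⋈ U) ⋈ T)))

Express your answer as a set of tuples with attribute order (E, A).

S ⋈ U (natural join on F): {(23, 17, 2, a), (23, 17, 2, d), (23, 17, 2, p), (23, 17, 2, u), (23, 25, 25, a), (23, 25, 25, d), (23, 25, 25, p), (23, 25, 25, u), (23, 36, 21, a), (23, 36, 21, d), (23, 36, 21, p), (23, 36, 21, u), (23, 38, 15, a), (23, 38, 15, d), (23, 38, 15, p), (23, 38, 15, u), (33, 21, 15, b), (33, 21, 15, m), (33, 21, 15, y)}
(S ⋈ U) ⋈ T (natural join on E): {(23, 17, 2, a, s), (23, 17, 2, d, n), (23, 17, 2, u, b), (23, 17, 2, u, s), (23, 17, 2, u, u), (23, 25, 25, a, s), (23, 25, 25, d, n), (23, 25, 25, u, b), (23, 25, 25, u, s), (23, 25, 25, u, u), (23, 36, 21, a, s), (23, 36, 21, d, n), (23, 36, 21, u, b), (23, 36, 21, u, s), (23, 36, 21, u, u), (23, 38, 15, a, s), (23, 38, 15, d, n), (23, 38, 15, u, b), (23, 38, 15, u, s), (23, 38, 15, u, u), (33, 21, 15, b, s)}
Selection C ≠ 38: {(23, 17, 2, a, s), (23, 17, 2, d, n), (23, 17, 2, u, b), (23, 17, 2, u, s), (23, 17, 2, u, u), (23, 25, 25, a, s), (23, 25, 25, d, n), (23, 25, 25, u, b), (23, 25, 25, u, s), (23, 25, 25, u, u), (23, 36, 21, a, s), (23, 36, 21, d, n), (23, 36, 21, u, b), (23, 36, 21, u, s), (23, 36, 21, u, u), (33, 21, 15, b, s)}
Projecting to E, A (6 duplicate(s) eliminated): {(a, 2), (a, 21), (a, 25), (b, 15), (d, 2), (d, 21), (d, 25), (u, 2), (u, 21), (u, 25)}

{(a, 2), (a, 21), (a, 25), (b, 15), (d, 2), (d, 21), (d, 25), (u, 2), (u, 21), (u, 25)}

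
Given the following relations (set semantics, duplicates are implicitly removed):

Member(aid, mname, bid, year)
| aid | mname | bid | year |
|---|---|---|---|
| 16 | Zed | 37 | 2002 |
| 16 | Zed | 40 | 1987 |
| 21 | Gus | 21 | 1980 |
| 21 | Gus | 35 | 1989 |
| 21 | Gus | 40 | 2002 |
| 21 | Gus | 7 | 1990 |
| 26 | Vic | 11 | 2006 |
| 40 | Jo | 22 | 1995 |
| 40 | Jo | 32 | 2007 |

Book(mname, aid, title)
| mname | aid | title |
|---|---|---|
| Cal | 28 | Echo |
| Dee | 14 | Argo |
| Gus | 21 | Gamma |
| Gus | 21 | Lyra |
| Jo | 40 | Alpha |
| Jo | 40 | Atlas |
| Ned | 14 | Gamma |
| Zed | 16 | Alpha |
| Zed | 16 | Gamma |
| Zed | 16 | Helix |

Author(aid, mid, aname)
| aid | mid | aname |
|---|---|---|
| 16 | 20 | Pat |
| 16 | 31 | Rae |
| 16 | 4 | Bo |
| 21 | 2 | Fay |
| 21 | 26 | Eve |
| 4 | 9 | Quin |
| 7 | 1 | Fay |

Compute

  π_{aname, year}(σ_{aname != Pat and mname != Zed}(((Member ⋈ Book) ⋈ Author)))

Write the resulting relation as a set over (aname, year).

Joining Member and Book on aid, mname yields {(16, Zed, 37, 2002, Alpha), (16, Zed, 37, 2002, Gamma), (16, Zed, 37, 2002, Helix), (16, Zed, 40, 1987, Alpha), (16, Zed, 40, 1987, Gamma), (16, Zed, 40, 1987, Helix), (21, Gus, 21, 1980, Gamma), (21, Gus, 21, 1980, Lyra), (21, Gus, 35, 1989, Gamma), (21, Gus, 35, 1989, Lyra), (21, Gus, 40, 2002, Gamma), (21, Gus, 40, 2002, Lyra), (21, Gus, 7, 1990, Gamma), (21, Gus, 7, 1990, Lyra), (40, Jo, 22, 1995, Alpha), (40, Jo, 22, 1995, Atlas), (40, Jo, 32, 2007, Alpha), (40, Jo, 32, 2007, Atlas)}.
Joining (Member ⋈ Book) and Author on aid yields {(16, Zed, 37, 2002, Alpha, 20, Pat), (16, Zed, 37, 2002, Alpha, 31, Rae), (16, Zed, 37, 2002, Alpha, 4, Bo), (16, Zed, 37, 2002, Gamma, 20, Pat), (16, Zed, 37, 2002, Gamma, 31, Rae), (16, Zed, 37, 2002, Gamma, 4, Bo), (16, Zed, 37, 2002, Helix, 20, Pat), (16, Zed, 37, 2002, Helix, 31, Rae), (16, Zed, 37, 2002, Helix, 4, Bo), (16, Zed, 40, 1987, Alpha, 20, Pat), (16, Zed, 40, 1987, Alpha, 31, Rae), (16, Zed, 40, 1987, Alpha, 4, Bo), (16, Zed, 40, 1987, Gamma, 20, Pat), (16, Zed, 40, 1987, Gamma, 31, Rae), (16, Zed, 40, 1987, Gamma, 4, Bo), (16, Zed, 40, 1987, Helix, 20, Pat), (16, Zed, 40, 1987, Helix, 31, Rae), (16, Zed, 40, 1987, Helix, 4, Bo), (21, Gus, 21, 1980, Gamma, 2, Fay), (21, Gus, 21, 1980, Gamma, 26, Eve), (21, Gus, 21, 1980, Lyra, 2, Fay), (21, Gus, 21, 1980, Lyra, 26, Eve), (21, Gus, 35, 1989, Gamma, 2, Fay), (21, Gus, 35, 1989, Gamma, 26, Eve), (21, Gus, 35, 1989, Lyra, 2, Fay), (21, Gus, 35, 1989, Lyra, 26, Eve), (21, Gus, 40, 2002, Gamma, 2, Fay), (21, Gus, 40, 2002, Gamma, 26, Eve), (21, Gus, 40, 2002, Lyra, 2, Fay), (21, Gus, 40, 2002, Lyra, 26, Eve), (21, Gus, 7, 1990, Gamma, 2, Fay), (21, Gus, 7, 1990, Gamma, 26, Eve), (21, Gus, 7, 1990, Lyra, 2, Fay), (21, Gus, 7, 1990, Lyra, 26, Eve)}.
Apply σ_{aname != Pat and mname != Zed}; surviving tuples: {(21, Gus, 21, 1980, Gamma, 2, Fay), (21, Gus, 21, 1980, Gamma, 26, Eve), (21, Gus, 21, 1980, Lyra, 2, Fay), (21, Gus, 21, 1980, Lyra, 26, Eve), (21, Gus, 35, 1989, Gamma, 2, Fay), (21, Gus, 35, 1989, Gamma, 26, Eve), (21, Gus, 35, 1989, Lyra, 2, Fay), (21, Gus, 35, 1989, Lyra, 26, Eve), (21, Gus, 40, 2002, Gamma, 2, Fay), (21, Gus, 40, 2002, Gamma, 26, Eve), (21, Gus, 40, 2002, Lyra, 2, Fay), (21, Gus, 40, 2002, Lyra, 26, Eve), (21, Gus, 7, 1990, Gamma, 2, Fay), (21, Gus, 7, 1990, Gamma, 26, Eve), (21, Gus, 7, 1990, Lyra, 2, Fay), (21, Gus, 7, 1990, Lyra, 26, Eve)}
π_{aname, year} gives {(Eve, 1980), (Eve, 1989), (Eve, 1990), (Eve, 2002), (Fay, 1980), (Fay, 1989), (Fay, 1990), (Fay, 2002)} (8 duplicate(s) eliminated).

{(Eve, 1980), (Eve, 1989), (Eve, 1990), (Eve, 2002), (Fay, 1980), (Fay, 1989), (Fay, 1990), (Fay, 2002)}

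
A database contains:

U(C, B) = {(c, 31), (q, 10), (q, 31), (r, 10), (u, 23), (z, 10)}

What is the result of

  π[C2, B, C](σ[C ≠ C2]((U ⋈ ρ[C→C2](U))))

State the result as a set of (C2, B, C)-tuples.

{(c, 31, q), (q, 10, r), (q, 10, z), (q, 31, c), (r, 10, q), (r, 10, z), (z, 10, q), (z, 10, r)}

ρ[C→C2]: schema becomes (C2, B); tuples unchanged.
Natural join on B: {(c, 31, c), (c, 31, q), (q, 10, q), (q, 10, r), (q, 10, z), (q, 31, c), (q, 31, q), (r, 10, q), (r, 10, r), (r, 10, z), (u, 23, u), (z, 10, q), (z, 10, r), (z, 10, z)}
Filtering on C ≠ C2 leaves {(c, 31, q), (q, 10, r), (q, 10, z), (q, 31, c), (r, 10, q), (r, 10, z), (z, 10, q), (z, 10, r)}.
π_{C2, B, C} gives {(c, 31, q), (q, 10, r), (q, 10, z), (q, 31, c), (r, 10, q), (r, 10, z), (z, 10, q), (z, 10, r)}.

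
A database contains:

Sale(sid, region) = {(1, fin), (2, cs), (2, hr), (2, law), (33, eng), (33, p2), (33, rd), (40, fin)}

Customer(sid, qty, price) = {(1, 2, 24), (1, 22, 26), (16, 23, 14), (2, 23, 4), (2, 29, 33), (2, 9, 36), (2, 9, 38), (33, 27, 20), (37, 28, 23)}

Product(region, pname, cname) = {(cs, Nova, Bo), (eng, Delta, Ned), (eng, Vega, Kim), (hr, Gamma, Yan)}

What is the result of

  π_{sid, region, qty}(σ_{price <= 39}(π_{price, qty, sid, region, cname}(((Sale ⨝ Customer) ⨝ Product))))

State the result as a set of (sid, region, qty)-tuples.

{(2, cs, 23), (2, cs, 29), (2, cs, 9), (2, hr, 23), (2, hr, 29), (2, hr, 9), (33, eng, 27)}

Joining Sale and Customer on sid yields {(1, fin, 2, 24), (1, fin, 22, 26), (2, cs, 23, 4), (2, cs, 29, 33), (2, cs, 9, 36), (2, cs, 9, 38), (2, hr, 23, 4), (2, hr, 29, 33), (2, hr, 9, 36), (2, hr, 9, 38), (2, law, 23, 4), (2, law, 29, 33), (2, law, 9, 36), (2, law, 9, 38), (33, eng, 27, 20), (33, p2, 27, 20), (33, rd, 27, 20)}.
Joining (Sale ⨝ Customer) and Product on region yields {(2, cs, 23, 4, Nova, Bo), (2, cs, 29, 33, Nova, Bo), (2, cs, 9, 36, Nova, Bo), (2, cs, 9, 38, Nova, Bo), (2, hr, 23, 4, Gamma, Yan), (2, hr, 29, 33, Gamma, Yan), (2, hr, 9, 36, Gamma, Yan), (2, hr, 9, 38, Gamma, Yan), (33, eng, 27, 20, Delta, Ned), (33, eng, 27, 20, Vega, Kim)}.
π_{price, qty, sid, region, cname} gives {(20, 27, 33, eng, Kim), (20, 27, 33, eng, Ned), (33, 29, 2, cs, Bo), (33, 29, 2, hr, Yan), (36, 9, 2, cs, Bo), (36, 9, 2, hr, Yan), (38, 9, 2, cs, Bo), (38, 9, 2, hr, Yan), (4, 23, 2, cs, Bo), (4, 23, 2, hr, Yan)}.
Apply σ_{price <= 39}; surviving tuples: {(20, 27, 33, eng, Kim), (20, 27, 33, eng, Ned), (33, 29, 2, cs, Bo), (33, 29, 2, hr, Yan), (36, 9, 2, cs, Bo), (36, 9, 2, hr, Yan), (38, 9, 2, cs, Bo), (38, 9, 2, hr, Yan), (4, 23, 2, cs, Bo), (4, 23, 2, hr, Yan)}
π_{sid, region, qty} gives {(2, cs, 23), (2, cs, 29), (2, cs, 9), (2, hr, 23), (2, hr, 29), (2, hr, 9), (33, eng, 27)} (3 duplicate(s) eliminated).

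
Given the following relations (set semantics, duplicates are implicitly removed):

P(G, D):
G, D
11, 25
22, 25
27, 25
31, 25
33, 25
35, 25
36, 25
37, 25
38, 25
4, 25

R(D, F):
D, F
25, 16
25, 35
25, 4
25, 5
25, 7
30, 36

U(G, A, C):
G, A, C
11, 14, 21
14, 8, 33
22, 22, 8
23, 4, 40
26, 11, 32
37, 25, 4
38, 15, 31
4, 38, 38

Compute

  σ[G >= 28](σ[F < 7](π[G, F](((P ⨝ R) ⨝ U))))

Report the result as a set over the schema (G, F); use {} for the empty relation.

Joining P and R on D yields {(11, 25, 16), (11, 25, 35), (11, 25, 4), (11, 25, 5), (11, 25, 7), (22, 25, 16), (22, 25, 35), (22, 25, 4), (22, 25, 5), (22, 25, 7), (27, 25, 16), (27, 25, 35), (27, 25, 4), (27, 25, 5), (27, 25, 7), (31, 25, 16), (31, 25, 35), (31, 25, 4), (31, 25, 5), (31, 25, 7), (33, 25, 16), (33, 25, 35), (33, 25, 4), (33, 25, 5), (33, 25, 7), (35, 25, 16), (35, 25, 35), (35, 25, 4), (35, 25, 5), (35, 25, 7), (36, 25, 16), (36, 25, 35), (36, 25, 4), (36, 25, 5), (36, 25, 7), (37, 25, 16), (37, 25, 35), (37, 25, 4), (37, 25, 5), (37, 25, 7), (38, 25, 16), (38, 25, 35), (38, 25, 4), (38, 25, 5), (38, 25, 7), (4, 25, 16), (4, 25, 35), (4, 25, 4), (4, 25, 5), (4, 25, 7)}.
Joining (P ⨝ R) and U on G yields {(11, 25, 16, 14, 21), (11, 25, 35, 14, 21), (11, 25, 4, 14, 21), (11, 25, 5, 14, 21), (11, 25, 7, 14, 21), (22, 25, 16, 22, 8), (22, 25, 35, 22, 8), (22, 25, 4, 22, 8), (22, 25, 5, 22, 8), (22, 25, 7, 22, 8), (37, 25, 16, 25, 4), (37, 25, 35, 25, 4), (37, 25, 4, 25, 4), (37, 25, 5, 25, 4), (37, 25, 7, 25, 4), (38, 25, 16, 15, 31), (38, 25, 35, 15, 31), (38, 25, 4, 15, 31), (38, 25, 5, 15, 31), (38, 25, 7, 15, 31), (4, 25, 16, 38, 38), (4, 25, 35, 38, 38), (4, 25, 4, 38, 38), (4, 25, 5, 38, 38), (4, 25, 7, 38, 38)}.
Keep only column(s) G, F: {(11, 16), (11, 35), (11, 4), (11, 5), (11, 7), (22, 16), (22, 35), (22, 4), (22, 5), (22, 7), (37, 16), (37, 35), (37, 4), (37, 5), (37, 7), (38, 16), (38, 35), (38, 4), (38, 5), (38, 7), (4, 16), (4, 35), (4, 4), (4, 5), (4, 7)}
σ[F < 7]: keep tuples satisfying F < 7 → {(11, 4), (11, 5), (22, 4), (22, 5), (37, 4), (37, 5), (38, 4), (38, 5), (4, 4), (4, 5)}
σ[G >= 28]: keep tuples satisfying G >= 28 → {(37, 4), (37, 5), (38, 4), (38, 5)}

{(37, 4), (37, 5), (38, 4), (38, 5)}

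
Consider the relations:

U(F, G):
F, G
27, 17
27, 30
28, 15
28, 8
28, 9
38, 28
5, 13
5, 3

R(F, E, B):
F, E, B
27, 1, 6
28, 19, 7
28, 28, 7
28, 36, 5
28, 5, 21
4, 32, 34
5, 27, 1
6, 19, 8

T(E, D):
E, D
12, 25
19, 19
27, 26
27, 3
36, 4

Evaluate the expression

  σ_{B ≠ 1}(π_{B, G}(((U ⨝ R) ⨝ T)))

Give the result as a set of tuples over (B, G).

{(5, 15), (5, 8), (5, 9), (7, 15), (7, 8), (7, 9)}

Joining U and R on F yields {(27, 17, 1, 6), (27, 30, 1, 6), (28, 15, 19, 7), (28, 15, 28, 7), (28, 15, 36, 5), (28, 15, 5, 21), (28, 8, 19, 7), (28, 8, 28, 7), (28, 8, 36, 5), (28, 8, 5, 21), (28, 9, 19, 7), (28, 9, 28, 7), (28, 9, 36, 5), (28, 9, 5, 21), (5, 13, 27, 1), (5, 3, 27, 1)}.
Joining (U ⨝ R) and T on E yields {(28, 15, 19, 7, 19), (28, 15, 36, 5, 4), (28, 8, 19, 7, 19), (28, 8, 36, 5, 4), (28, 9, 19, 7, 19), (28, 9, 36, 5, 4), (5, 13, 27, 1, 26), (5, 13, 27, 1, 3), (5, 3, 27, 1, 26), (5, 3, 27, 1, 3)}.
π_{B, G} gives {(1, 13), (1, 3), (5, 15), (5, 8), (5, 9), (7, 15), (7, 8), (7, 9)} (2 duplicate(s) eliminated).
σ[B ≠ 1]: keep tuples satisfying B ≠ 1 → {(5, 15), (5, 8), (5, 9), (7, 15), (7, 8), (7, 9)}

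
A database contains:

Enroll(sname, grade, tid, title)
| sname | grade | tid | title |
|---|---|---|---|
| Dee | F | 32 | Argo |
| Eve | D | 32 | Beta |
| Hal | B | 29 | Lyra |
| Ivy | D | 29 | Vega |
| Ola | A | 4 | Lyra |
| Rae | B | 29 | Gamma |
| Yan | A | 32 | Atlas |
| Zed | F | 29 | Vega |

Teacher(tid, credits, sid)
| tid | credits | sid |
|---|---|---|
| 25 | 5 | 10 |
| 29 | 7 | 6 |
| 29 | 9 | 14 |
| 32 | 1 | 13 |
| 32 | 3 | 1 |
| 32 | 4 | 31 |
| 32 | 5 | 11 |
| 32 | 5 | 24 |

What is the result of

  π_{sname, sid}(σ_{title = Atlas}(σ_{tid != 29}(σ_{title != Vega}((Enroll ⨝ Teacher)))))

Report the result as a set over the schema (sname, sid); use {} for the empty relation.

Natural join on tid: {(Dee, F, 32, Argo, 1, 13), (Dee, F, 32, Argo, 3, 1), (Dee, F, 32, Argo, 4, 31), (Dee, F, 32, Argo, 5, 11), (Dee, F, 32, Argo, 5, 24), (Eve, D, 32, Beta, 1, 13), (Eve, D, 32, Beta, 3, 1), (Eve, D, 32, Beta, 4, 31), (Eve, D, 32, Beta, 5, 11), (Eve, D, 32, Beta, 5, 24), (Hal, B, 29, Lyra, 7, 6), (Hal, B, 29, Lyra, 9, 14), (Ivy, D, 29, Vega, 7, 6), (Ivy, D, 29, Vega, 9, 14), (Rae, B, 29, Gamma, 7, 6), (Rae, B, 29, Gamma, 9, 14), (Yan, A, 32, Atlas, 1, 13), (Yan, A, 32, Atlas, 3, 1), (Yan, A, 32, Atlas, 4, 31), (Yan, A, 32, Atlas, 5, 11), (Yan, A, 32, Atlas, 5, 24), (Zed, F, 29, Vega, 7, 6), (Zed, F, 29, Vega, 9, 14)}
σ[title != Vega]: keep tuples satisfying title != Vega → {(Dee, F, 32, Argo, 1, 13), (Dee, F, 32, Argo, 3, 1), (Dee, F, 32, Argo, 4, 31), (Dee, F, 32, Argo, 5, 11), (Dee, F, 32, Argo, 5, 24), (Eve, D, 32, Beta, 1, 13), (Eve, D, 32, Beta, 3, 1), (Eve, D, 32, Beta, 4, 31), (Eve, D, 32, Beta, 5, 11), (Eve, D, 32, Beta, 5, 24), (Hal, B, 29, Lyra, 7, 6), (Hal, B, 29, Lyra, 9, 14), (Rae, B, 29, Gamma, 7, 6), (Rae, B, 29, Gamma, 9, 14), (Yan, A, 32, Atlas, 1, 13), (Yan, A, 32, Atlas, 3, 1), (Yan, A, 32, Atlas, 4, 31), (Yan, A, 32, Atlas, 5, 11), (Yan, A, 32, Atlas, 5, 24)}
σ[tid != 29]: keep tuples satisfying tid != 29 → {(Dee, F, 32, Argo, 1, 13), (Dee, F, 32, Argo, 3, 1), (Dee, F, 32, Argo, 4, 31), (Dee, F, 32, Argo, 5, 11), (Dee, F, 32, Argo, 5, 24), (Eve, D, 32, Beta, 1, 13), (Eve, D, 32, Beta, 3, 1), (Eve, D, 32, Beta, 4, 31), (Eve, D, 32, Beta, 5, 11), (Eve, D, 32, Beta, 5, 24), (Yan, A, 32, Atlas, 1, 13), (Yan, A, 32, Atlas, 3, 1), (Yan, A, 32, Atlas, 4, 31), (Yan, A, 32, Atlas, 5, 11), (Yan, A, 32, Atlas, 5, 24)}
σ[title = Atlas]: keep tuples satisfying title = Atlas → {(Yan, A, 32, Atlas, 1, 13), (Yan, A, 32, Atlas, 3, 1), (Yan, A, 32, Atlas, 4, 31), (Yan, A, 32, Atlas, 5, 11), (Yan, A, 32, Atlas, 5, 24)}
Keep only column(s) sname, sid: {(Yan, 1), (Yan, 11), (Yan, 13), (Yan, 24), (Yan, 31)}

{(Yan, 1), (Yan, 11), (Yan, 13), (Yan, 24), (Yan, 31)}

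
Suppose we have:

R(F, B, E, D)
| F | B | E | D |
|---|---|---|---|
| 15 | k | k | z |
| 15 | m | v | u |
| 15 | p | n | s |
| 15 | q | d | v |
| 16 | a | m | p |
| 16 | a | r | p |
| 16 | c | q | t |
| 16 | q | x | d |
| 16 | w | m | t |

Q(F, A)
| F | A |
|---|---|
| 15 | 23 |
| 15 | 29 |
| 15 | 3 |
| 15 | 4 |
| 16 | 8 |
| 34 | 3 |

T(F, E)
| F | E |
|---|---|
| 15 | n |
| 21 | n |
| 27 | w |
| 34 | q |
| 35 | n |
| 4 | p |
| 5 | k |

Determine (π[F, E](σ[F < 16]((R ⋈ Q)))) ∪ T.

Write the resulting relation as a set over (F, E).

{(15, d), (15, k), (15, n), (15, v), (21, n), (27, w), (34, q), (35, n), (4, p), (5, k)}

R ⋈ Q (natural join on F): {(15, k, k, z, 23), (15, k, k, z, 29), (15, k, k, z, 3), (15, k, k, z, 4), (15, m, v, u, 23), (15, m, v, u, 29), (15, m, v, u, 3), (15, m, v, u, 4), (15, p, n, s, 23), (15, p, n, s, 29), (15, p, n, s, 3), (15, p, n, s, 4), (15, q, d, v, 23), (15, q, d, v, 29), (15, q, d, v, 3), (15, q, d, v, 4), (16, a, m, p, 8), (16, a, r, p, 8), (16, c, q, t, 8), (16, q, x, d, 8), (16, w, m, t, 8)}
Selection F < 16: {(15, k, k, z, 23), (15, k, k, z, 29), (15, k, k, z, 3), (15, k, k, z, 4), (15, m, v, u, 23), (15, m, v, u, 29), (15, m, v, u, 3), (15, m, v, u, 4), (15, p, n, s, 23), (15, p, n, s, 29), (15, p, n, s, 3), (15, p, n, s, 4), (15, q, d, v, 23), (15, q, d, v, 29), (15, q, d, v, 3), (15, q, d, v, 4)}
π_{F, E} gives {(15, d), (15, k), (15, n), (15, v)} (12 duplicate(s) eliminated).
Set union of the two operands is {(15, d), (15, k), (15, n), (15, v), (21, n), (27, w), (34, q), (35, n), (4, p), (5, k)}.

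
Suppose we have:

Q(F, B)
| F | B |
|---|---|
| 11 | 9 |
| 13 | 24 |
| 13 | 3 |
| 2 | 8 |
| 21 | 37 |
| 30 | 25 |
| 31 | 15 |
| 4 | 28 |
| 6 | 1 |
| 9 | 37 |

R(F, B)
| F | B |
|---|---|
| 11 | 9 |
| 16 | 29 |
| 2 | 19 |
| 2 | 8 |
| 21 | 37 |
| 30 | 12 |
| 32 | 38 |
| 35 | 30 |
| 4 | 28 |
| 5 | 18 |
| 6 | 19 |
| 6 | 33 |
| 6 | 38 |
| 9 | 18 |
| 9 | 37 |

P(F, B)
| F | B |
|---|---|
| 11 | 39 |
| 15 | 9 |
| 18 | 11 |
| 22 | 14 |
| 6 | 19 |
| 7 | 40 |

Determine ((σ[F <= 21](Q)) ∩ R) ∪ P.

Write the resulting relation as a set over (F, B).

{(11, 39), (11, 9), (15, 9), (18, 11), (2, 8), (21, 37), (22, 14), (4, 28), (6, 19), (7, 40), (9, 37)}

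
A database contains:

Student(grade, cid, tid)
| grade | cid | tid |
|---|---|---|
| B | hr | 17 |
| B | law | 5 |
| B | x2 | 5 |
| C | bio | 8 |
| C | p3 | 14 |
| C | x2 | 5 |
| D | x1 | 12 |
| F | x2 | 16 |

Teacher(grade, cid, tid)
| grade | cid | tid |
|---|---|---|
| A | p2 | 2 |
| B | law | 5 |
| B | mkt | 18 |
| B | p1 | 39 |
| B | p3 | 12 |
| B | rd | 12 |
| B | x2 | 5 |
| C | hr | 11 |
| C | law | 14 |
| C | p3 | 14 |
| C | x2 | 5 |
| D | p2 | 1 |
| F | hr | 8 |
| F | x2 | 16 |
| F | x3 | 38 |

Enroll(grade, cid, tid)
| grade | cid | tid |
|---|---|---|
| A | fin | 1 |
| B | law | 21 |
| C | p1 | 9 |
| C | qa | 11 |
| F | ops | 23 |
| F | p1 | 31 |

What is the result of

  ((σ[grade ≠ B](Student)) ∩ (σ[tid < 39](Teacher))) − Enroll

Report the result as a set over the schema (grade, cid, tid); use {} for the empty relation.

σ[grade ≠ B]: keep tuples satisfying grade ≠ B → {(C, bio, 8), (C, p3, 14), (C, x2, 5), (D, x1, 12), (F, x2, 16)}
σ[tid < 39]: keep tuples satisfying tid < 39 → {(A, p2, 2), (B, law, 5), (B, mkt, 18), (B, p3, 12), (B, rd, 12), (B, x2, 5), (C, hr, 11), (C, law, 14), (C, p3, 14), (C, x2, 5), (D, p2, 1), (F, hr, 8), (F, x2, 16), (F, x3, 38)}
Taking the intersection: {(C, p3, 14), (C, x2, 5), (F, x2, 16)}
Taking the difference: {(C, p3, 14), (C, x2, 5), (F, x2, 16)}

{(C, p3, 14), (C, x2, 5), (F, x2, 16)}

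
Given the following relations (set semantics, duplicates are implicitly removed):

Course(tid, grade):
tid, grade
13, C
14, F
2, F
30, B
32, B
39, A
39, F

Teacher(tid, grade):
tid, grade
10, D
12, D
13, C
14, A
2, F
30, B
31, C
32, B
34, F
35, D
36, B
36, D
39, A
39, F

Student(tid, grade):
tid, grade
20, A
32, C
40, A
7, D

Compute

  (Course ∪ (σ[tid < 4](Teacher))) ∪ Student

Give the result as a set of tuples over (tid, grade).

Apply σ_{tid < 4}; surviving tuples: {(2, F)}
Set union of the two operands is {(13, C), (14, F), (2, F), (30, B), (32, B), (39, A), (39, F)}.
Set union of the two operands is {(13, C), (14, F), (2, F), (20, A), (30, B), (32, B), (32, C), (39, A), (39, F), (40, A), (7, D)}.

{(13, C), (14, F), (2, F), (20, A), (30, B), (32, B), (32, C), (39, A), (39, F), (40, A), (7, D)}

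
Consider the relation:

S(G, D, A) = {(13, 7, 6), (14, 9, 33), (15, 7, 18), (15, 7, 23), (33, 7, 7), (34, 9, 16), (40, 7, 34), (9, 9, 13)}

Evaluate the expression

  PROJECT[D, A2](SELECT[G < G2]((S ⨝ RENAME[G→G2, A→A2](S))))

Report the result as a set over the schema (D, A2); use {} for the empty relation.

ρ[G→G2, A→A2]: schema becomes (G2, D, A2); tuples unchanged.
S ⋈ RENAME[G→G2, A→A2](S) (natural join on D): {(13, 7, 6, 13, 6), (13, 7, 6, 15, 18), (13, 7, 6, 15, 23), (13, 7, 6, 33, 7), (13, 7, 6, 40, 34), (14, 9, 33, 14, 33), (14, 9, 33, 34, 16), (14, 9, 33, 9, 13), (15, 7, 18, 13, 6), (15, 7, 18, 15, 18), (15, 7, 18, 15, 23), (15, 7, 18, 33, 7), (15, 7, 18, 40, 34), (15, 7, 23, 13, 6), (15, 7, 23, 15, 18), (15, 7, 23, 15, 23), (15, 7, 23, 33, 7), (15, 7, 23, 40, 34), (33, 7, 7, 13, 6), (33, 7, 7, 15, 18), (33, 7, 7, 15, 23), (33, 7, 7, 33, 7), (33, 7, 7, 40, 34), (34, 9, 16, 14, 33), (34, 9, 16, 34, 16), (34, 9, 16, 9, 13), (40, 7, 34, 13, 6), (40, 7, 34, 15, 18), (40, 7, 34, 15, 23), (40, 7, 34, 33, 7), (40, 7, 34, 40, 34), (9, 9, 13, 14, 33), (9, 9, 13, 34, 16), (9, 9, 13, 9, 13)}
Selection G < G2: {(13, 7, 6, 15, 18), (13, 7, 6, 15, 23), (13, 7, 6, 33, 7), (13, 7, 6, 40, 34), (14, 9, 33, 34, 16), (15, 7, 18, 33, 7), (15, 7, 18, 40, 34), (15, 7, 23, 33, 7), (15, 7, 23, 40, 34), (33, 7, 7, 40, 34), (9, 9, 13, 14, 33), (9, 9, 13, 34, 16)}
π[D, A2]: project onto (D, A2) (6 duplicate(s) eliminated) → {(7, 18), (7, 23), (7, 34), (7, 7), (9, 16), (9, 33)}

{(7, 18), (7, 23), (7, 34), (7, 7), (9, 16), (9, 33)}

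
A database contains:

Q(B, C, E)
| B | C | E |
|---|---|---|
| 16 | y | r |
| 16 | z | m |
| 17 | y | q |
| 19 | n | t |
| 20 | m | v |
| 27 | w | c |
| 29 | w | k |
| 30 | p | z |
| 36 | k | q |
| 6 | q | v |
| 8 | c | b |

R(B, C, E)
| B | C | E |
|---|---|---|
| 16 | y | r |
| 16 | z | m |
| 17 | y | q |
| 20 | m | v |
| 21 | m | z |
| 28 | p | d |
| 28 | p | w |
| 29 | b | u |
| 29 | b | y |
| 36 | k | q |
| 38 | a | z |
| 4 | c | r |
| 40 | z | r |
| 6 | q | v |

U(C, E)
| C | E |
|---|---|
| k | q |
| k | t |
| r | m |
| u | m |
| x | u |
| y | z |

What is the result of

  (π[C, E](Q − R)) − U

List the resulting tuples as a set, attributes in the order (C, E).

{(c, b), (n, t), (p, z), (w, c), (w, k)}

Taking the difference: {(19, n, t), (27, w, c), (29, w, k), (30, p, z), (8, c, b)}
Keep only column(s) C, E: {(c, b), (n, t), (p, z), (w, c), (w, k)}
Taking the difference: {(c, b), (n, t), (p, z), (w, c), (w, k)}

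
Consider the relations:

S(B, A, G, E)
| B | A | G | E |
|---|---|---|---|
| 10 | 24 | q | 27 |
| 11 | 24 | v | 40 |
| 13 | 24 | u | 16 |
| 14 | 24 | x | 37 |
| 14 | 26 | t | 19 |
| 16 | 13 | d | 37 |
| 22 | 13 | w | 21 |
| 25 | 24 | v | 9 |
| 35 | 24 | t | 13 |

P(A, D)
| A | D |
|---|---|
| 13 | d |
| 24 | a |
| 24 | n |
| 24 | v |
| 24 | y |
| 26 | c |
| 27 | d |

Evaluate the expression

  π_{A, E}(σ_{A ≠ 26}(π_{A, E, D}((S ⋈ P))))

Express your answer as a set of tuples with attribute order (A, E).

{(13, 21), (13, 37), (24, 13), (24, 16), (24, 27), (24, 37), (24, 40), (24, 9)}

Natural join on A: {(10, 24, q, 27, a), (10, 24, q, 27, n), (10, 24, q, 27, v), (10, 24, q, 27, y), (11, 24, v, 40, a), (11, 24, v, 40, n), (11, 24, v, 40, v), (11, 24, v, 40, y), (13, 24, u, 16, a), (13, 24, u, 16, n), (13, 24, u, 16, v), (13, 24, u, 16, y), (14, 24, x, 37, a), (14, 24, x, 37, n), (14, 24, x, 37, v), (14, 24, x, 37, y), (14, 26, t, 19, c), (16, 13, d, 37, d), (22, 13, w, 21, d), (25, 24, v, 9, a), (25, 24, v, 9, n), (25, 24, v, 9, v), (25, 24, v, 9, y), (35, 24, t, 13, a), (35, 24, t, 13, n), (35, 24, t, 13, v), (35, 24, t, 13, y)}
π_{A, E, D} gives {(13, 21, d), (13, 37, d), (24, 13, a), (24, 13, n), (24, 13, v), (24, 13, y), (24, 16, a), (24, 16, n), (24, 16, v), (24, 16, y), (24, 27, a), (24, 27, n), (24, 27, v), (24, 27, y), (24, 37, a), (24, 37, n), (24, 37, v), (24, 37, y), (24, 40, a), (24, 40, n), (24, 40, v), (24, 40, y), (24, 9, a), (24, 9, n), (24, 9, v), (24, 9, y), (26, 19, c)}.
σ[A ≠ 26]: keep tuples satisfying A ≠ 26 → {(13, 21, d), (13, 37, d), (24, 13, a), (24, 13, n), (24, 13, v), (24, 13, y), (24, 16, a), (24, 16, n), (24, 16, v), (24, 16, y), (24, 27, a), (24, 27, n), (24, 27, v), (24, 27, y), (24, 37, a), (24, 37, n), (24, 37, v), (24, 37, y), (24, 40, a), (24, 40, n), (24, 40, v), (24, 40, y), (24, 9, a), (24, 9, n), (24, 9, v), (24, 9, y)}
π_{A, E} gives {(13, 21), (13, 37), (24, 13), (24, 16), (24, 27), (24, 37), (24, 40), (24, 9)} (18 duplicate(s) eliminated).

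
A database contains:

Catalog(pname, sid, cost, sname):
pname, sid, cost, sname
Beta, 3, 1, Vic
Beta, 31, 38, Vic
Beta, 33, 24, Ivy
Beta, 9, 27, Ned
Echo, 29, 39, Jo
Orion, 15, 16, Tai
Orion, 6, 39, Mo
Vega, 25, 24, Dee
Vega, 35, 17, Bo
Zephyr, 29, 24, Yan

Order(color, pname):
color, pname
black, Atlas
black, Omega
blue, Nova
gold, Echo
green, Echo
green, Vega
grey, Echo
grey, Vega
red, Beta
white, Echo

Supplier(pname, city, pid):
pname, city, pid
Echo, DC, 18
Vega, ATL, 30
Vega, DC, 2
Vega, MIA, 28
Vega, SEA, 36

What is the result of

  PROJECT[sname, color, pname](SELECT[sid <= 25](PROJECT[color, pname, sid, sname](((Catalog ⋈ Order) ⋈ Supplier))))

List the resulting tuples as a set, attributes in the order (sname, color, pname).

Natural join on pname: {(Beta, 3, 1, Vic, red), (Beta, 31, 38, Vic, red), (Beta, 33, 24, Ivy, red), (Beta, 9, 27, Ned, red), (Echo, 29, 39, Jo, gold), (Echo, 29, 39, Jo, green), (Echo, 29, 39, Jo, grey), (Echo, 29, 39, Jo, white), (Vega, 25, 24, Dee, green), (Vega, 25, 24, Dee, grey), (Vega, 35, 17, Bo, green), (Vega, 35, 17, Bo, grey)}
Natural join on pname: {(Echo, 29, 39, Jo, gold, DC, 18), (Echo, 29, 39, Jo, green, DC, 18), (Echo, 29, 39, Jo, grey, DC, 18), (Echo, 29, 39, Jo, white, DC, 18), (Vega, 25, 24, Dee, green, ATL, 30), (Vega, 25, 24, Dee, green, DC, 2), (Vega, 25, 24, Dee, green, MIA, 28), (Vega, 25, 24, Dee, green, SEA, 36), (Vega, 25, 24, Dee, grey, ATL, 30), (Vega, 25, 24, Dee, grey, DC, 2), (Vega, 25, 24, Dee, grey, MIA, 28), (Vega, 25, 24, Dee, grey, SEA, 36), (Vega, 35, 17, Bo, green, ATL, 30), (Vega, 35, 17, Bo, green, DC, 2), (Vega, 35, 17, Bo, green, MIA, 28), (Vega, 35, 17, Bo, green, SEA, 36), (Vega, 35, 17, Bo, grey, ATL, 30), (Vega, 35, 17, Bo, grey, DC, 2), (Vega, 35, 17, Bo, grey, MIA, 28), (Vega, 35, 17, Bo, grey, SEA, 36)}
π[color, pname, sid, sname]: project onto (color, pname, sid, sname) (12 duplicate(s) eliminated) → {(gold, Echo, 29, Jo), (green, Echo, 29, Jo), (green, Vega, 25, Dee), (green, Vega, 35, Bo), (grey, Echo, 29, Jo), (grey, Vega, 25, Dee), (grey, Vega, 35, Bo), (white, Echo, 29, Jo)}
Selection sid <= 25: {(green, Vega, 25, Dee), (grey, Vega, 25, Dee)}
π[sname, color, pname]: project onto (sname, color, pname) → {(Dee, green, Vega), (Dee, grey, Vega)}

{(Dee, green, Vega), (Dee, grey, Vega)}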